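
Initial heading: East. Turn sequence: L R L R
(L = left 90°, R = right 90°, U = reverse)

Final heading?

Start: East
  L (left (90° counter-clockwise)) -> North
  R (right (90° clockwise)) -> East
  L (left (90° counter-clockwise)) -> North
  R (right (90° clockwise)) -> East
Final: East

Answer: Final heading: East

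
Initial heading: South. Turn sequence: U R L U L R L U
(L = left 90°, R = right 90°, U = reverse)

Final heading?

Answer: Final heading: West

Derivation:
Start: South
  U (U-turn (180°)) -> North
  R (right (90° clockwise)) -> East
  L (left (90° counter-clockwise)) -> North
  U (U-turn (180°)) -> South
  L (left (90° counter-clockwise)) -> East
  R (right (90° clockwise)) -> South
  L (left (90° counter-clockwise)) -> East
  U (U-turn (180°)) -> West
Final: West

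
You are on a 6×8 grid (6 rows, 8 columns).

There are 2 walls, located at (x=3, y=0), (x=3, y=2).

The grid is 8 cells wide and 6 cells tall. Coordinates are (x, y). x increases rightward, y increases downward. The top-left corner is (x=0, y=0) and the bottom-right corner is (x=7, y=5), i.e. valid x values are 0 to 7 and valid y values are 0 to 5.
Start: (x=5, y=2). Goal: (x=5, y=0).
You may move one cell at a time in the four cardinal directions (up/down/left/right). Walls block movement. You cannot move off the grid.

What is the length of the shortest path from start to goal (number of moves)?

BFS from (x=5, y=2) until reaching (x=5, y=0):
  Distance 0: (x=5, y=2)
  Distance 1: (x=5, y=1), (x=4, y=2), (x=6, y=2), (x=5, y=3)
  Distance 2: (x=5, y=0), (x=4, y=1), (x=6, y=1), (x=7, y=2), (x=4, y=3), (x=6, y=3), (x=5, y=4)  <- goal reached here
One shortest path (2 moves): (x=5, y=2) -> (x=5, y=1) -> (x=5, y=0)

Answer: Shortest path length: 2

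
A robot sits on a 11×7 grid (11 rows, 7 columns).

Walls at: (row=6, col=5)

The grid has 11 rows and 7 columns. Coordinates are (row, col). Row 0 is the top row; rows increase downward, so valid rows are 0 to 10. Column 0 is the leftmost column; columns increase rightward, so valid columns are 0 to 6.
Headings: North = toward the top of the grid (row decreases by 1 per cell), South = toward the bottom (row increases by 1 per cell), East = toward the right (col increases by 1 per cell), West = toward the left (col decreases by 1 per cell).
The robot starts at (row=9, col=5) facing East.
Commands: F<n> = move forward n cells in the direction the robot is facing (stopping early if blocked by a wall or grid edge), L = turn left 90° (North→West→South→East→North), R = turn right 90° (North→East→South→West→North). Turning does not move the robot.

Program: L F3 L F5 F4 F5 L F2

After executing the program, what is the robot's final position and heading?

Start: (row=9, col=5), facing East
  L: turn left, now facing North
  F3: move forward 2/3 (blocked), now at (row=7, col=5)
  L: turn left, now facing West
  F5: move forward 5, now at (row=7, col=0)
  F4: move forward 0/4 (blocked), now at (row=7, col=0)
  F5: move forward 0/5 (blocked), now at (row=7, col=0)
  L: turn left, now facing South
  F2: move forward 2, now at (row=9, col=0)
Final: (row=9, col=0), facing South

Answer: Final position: (row=9, col=0), facing South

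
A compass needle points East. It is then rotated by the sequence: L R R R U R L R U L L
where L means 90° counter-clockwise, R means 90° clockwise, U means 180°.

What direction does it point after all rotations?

Answer: Final heading: South

Derivation:
Start: East
  L (left (90° counter-clockwise)) -> North
  R (right (90° clockwise)) -> East
  R (right (90° clockwise)) -> South
  R (right (90° clockwise)) -> West
  U (U-turn (180°)) -> East
  R (right (90° clockwise)) -> South
  L (left (90° counter-clockwise)) -> East
  R (right (90° clockwise)) -> South
  U (U-turn (180°)) -> North
  L (left (90° counter-clockwise)) -> West
  L (left (90° counter-clockwise)) -> South
Final: South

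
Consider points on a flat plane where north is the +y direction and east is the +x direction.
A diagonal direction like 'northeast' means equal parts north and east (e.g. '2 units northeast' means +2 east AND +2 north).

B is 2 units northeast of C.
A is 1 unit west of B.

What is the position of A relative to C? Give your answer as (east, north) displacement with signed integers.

Place C at the origin (east=0, north=0).
  B is 2 units northeast of C: delta (east=+2, north=+2); B at (east=2, north=2).
  A is 1 unit west of B: delta (east=-1, north=+0); A at (east=1, north=2).
Therefore A relative to C: (east=1, north=2).

Answer: A is at (east=1, north=2) relative to C.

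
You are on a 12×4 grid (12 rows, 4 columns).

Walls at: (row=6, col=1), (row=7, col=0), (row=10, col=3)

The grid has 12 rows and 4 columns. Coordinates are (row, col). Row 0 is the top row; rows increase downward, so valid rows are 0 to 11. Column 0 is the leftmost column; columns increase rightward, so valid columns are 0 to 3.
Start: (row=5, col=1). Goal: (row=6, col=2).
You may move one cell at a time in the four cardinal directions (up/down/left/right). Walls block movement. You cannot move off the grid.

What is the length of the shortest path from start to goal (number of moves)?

BFS from (row=5, col=1) until reaching (row=6, col=2):
  Distance 0: (row=5, col=1)
  Distance 1: (row=4, col=1), (row=5, col=0), (row=5, col=2)
  Distance 2: (row=3, col=1), (row=4, col=0), (row=4, col=2), (row=5, col=3), (row=6, col=0), (row=6, col=2)  <- goal reached here
One shortest path (2 moves): (row=5, col=1) -> (row=5, col=2) -> (row=6, col=2)

Answer: Shortest path length: 2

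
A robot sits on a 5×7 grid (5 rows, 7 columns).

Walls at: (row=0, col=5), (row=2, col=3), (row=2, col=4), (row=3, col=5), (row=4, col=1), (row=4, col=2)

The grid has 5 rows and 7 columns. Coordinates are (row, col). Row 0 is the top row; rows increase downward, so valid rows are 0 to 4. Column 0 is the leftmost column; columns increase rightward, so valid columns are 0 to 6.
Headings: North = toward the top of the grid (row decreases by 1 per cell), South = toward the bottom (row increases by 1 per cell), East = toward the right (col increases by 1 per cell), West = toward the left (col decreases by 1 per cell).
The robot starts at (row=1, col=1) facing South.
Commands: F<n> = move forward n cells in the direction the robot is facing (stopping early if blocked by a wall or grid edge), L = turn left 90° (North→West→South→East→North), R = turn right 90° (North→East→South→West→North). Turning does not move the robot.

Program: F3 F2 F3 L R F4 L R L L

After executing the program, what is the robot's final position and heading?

Answer: Final position: (row=3, col=1), facing North

Derivation:
Start: (row=1, col=1), facing South
  F3: move forward 2/3 (blocked), now at (row=3, col=1)
  F2: move forward 0/2 (blocked), now at (row=3, col=1)
  F3: move forward 0/3 (blocked), now at (row=3, col=1)
  L: turn left, now facing East
  R: turn right, now facing South
  F4: move forward 0/4 (blocked), now at (row=3, col=1)
  L: turn left, now facing East
  R: turn right, now facing South
  L: turn left, now facing East
  L: turn left, now facing North
Final: (row=3, col=1), facing North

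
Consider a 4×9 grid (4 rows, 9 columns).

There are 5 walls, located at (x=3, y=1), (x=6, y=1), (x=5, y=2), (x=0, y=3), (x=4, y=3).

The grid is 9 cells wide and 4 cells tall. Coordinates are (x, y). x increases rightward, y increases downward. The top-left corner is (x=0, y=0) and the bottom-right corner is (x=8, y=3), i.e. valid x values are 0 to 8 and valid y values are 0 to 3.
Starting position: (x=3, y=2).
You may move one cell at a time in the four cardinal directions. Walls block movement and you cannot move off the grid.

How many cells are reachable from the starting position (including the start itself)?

Answer: Reachable cells: 31

Derivation:
BFS flood-fill from (x=3, y=2):
  Distance 0: (x=3, y=2)
  Distance 1: (x=2, y=2), (x=4, y=2), (x=3, y=3)
  Distance 2: (x=2, y=1), (x=4, y=1), (x=1, y=2), (x=2, y=3)
  Distance 3: (x=2, y=0), (x=4, y=0), (x=1, y=1), (x=5, y=1), (x=0, y=2), (x=1, y=3)
  Distance 4: (x=1, y=0), (x=3, y=0), (x=5, y=0), (x=0, y=1)
  Distance 5: (x=0, y=0), (x=6, y=0)
  Distance 6: (x=7, y=0)
  Distance 7: (x=8, y=0), (x=7, y=1)
  Distance 8: (x=8, y=1), (x=7, y=2)
  Distance 9: (x=6, y=2), (x=8, y=2), (x=7, y=3)
  Distance 10: (x=6, y=3), (x=8, y=3)
  Distance 11: (x=5, y=3)
Total reachable: 31 (grid has 31 open cells total)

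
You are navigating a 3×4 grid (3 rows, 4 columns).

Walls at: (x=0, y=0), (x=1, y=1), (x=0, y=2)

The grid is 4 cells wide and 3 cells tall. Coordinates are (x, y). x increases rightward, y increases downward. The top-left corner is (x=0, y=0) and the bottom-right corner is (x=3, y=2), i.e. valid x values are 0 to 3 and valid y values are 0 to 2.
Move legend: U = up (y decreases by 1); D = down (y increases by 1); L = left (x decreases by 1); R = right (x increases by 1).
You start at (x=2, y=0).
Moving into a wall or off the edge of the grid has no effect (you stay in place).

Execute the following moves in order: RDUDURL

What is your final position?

Start: (x=2, y=0)
  R (right): (x=2, y=0) -> (x=3, y=0)
  D (down): (x=3, y=0) -> (x=3, y=1)
  U (up): (x=3, y=1) -> (x=3, y=0)
  D (down): (x=3, y=0) -> (x=3, y=1)
  U (up): (x=3, y=1) -> (x=3, y=0)
  R (right): blocked, stay at (x=3, y=0)
  L (left): (x=3, y=0) -> (x=2, y=0)
Final: (x=2, y=0)

Answer: Final position: (x=2, y=0)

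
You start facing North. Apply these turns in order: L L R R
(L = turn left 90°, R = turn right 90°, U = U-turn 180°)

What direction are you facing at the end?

Answer: Final heading: North

Derivation:
Start: North
  L (left (90° counter-clockwise)) -> West
  L (left (90° counter-clockwise)) -> South
  R (right (90° clockwise)) -> West
  R (right (90° clockwise)) -> North
Final: North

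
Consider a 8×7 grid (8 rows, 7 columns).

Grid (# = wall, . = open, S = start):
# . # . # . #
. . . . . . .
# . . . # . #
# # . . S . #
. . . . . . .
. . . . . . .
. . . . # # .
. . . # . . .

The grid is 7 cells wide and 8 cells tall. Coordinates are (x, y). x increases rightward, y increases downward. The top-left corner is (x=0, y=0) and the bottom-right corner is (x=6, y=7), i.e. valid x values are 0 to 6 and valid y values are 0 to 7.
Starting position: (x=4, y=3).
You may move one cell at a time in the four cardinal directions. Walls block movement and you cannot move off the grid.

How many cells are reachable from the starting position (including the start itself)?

Answer: Reachable cells: 43

Derivation:
BFS flood-fill from (x=4, y=3):
  Distance 0: (x=4, y=3)
  Distance 1: (x=3, y=3), (x=5, y=3), (x=4, y=4)
  Distance 2: (x=3, y=2), (x=5, y=2), (x=2, y=3), (x=3, y=4), (x=5, y=4), (x=4, y=5)
  Distance 3: (x=3, y=1), (x=5, y=1), (x=2, y=2), (x=2, y=4), (x=6, y=4), (x=3, y=5), (x=5, y=5)
  Distance 4: (x=3, y=0), (x=5, y=0), (x=2, y=1), (x=4, y=1), (x=6, y=1), (x=1, y=2), (x=1, y=4), (x=2, y=5), (x=6, y=5), (x=3, y=6)
  Distance 5: (x=1, y=1), (x=0, y=4), (x=1, y=5), (x=2, y=6), (x=6, y=6)
  Distance 6: (x=1, y=0), (x=0, y=1), (x=0, y=5), (x=1, y=6), (x=2, y=7), (x=6, y=7)
  Distance 7: (x=0, y=6), (x=1, y=7), (x=5, y=7)
  Distance 8: (x=0, y=7), (x=4, y=7)
Total reachable: 43 (grid has 43 open cells total)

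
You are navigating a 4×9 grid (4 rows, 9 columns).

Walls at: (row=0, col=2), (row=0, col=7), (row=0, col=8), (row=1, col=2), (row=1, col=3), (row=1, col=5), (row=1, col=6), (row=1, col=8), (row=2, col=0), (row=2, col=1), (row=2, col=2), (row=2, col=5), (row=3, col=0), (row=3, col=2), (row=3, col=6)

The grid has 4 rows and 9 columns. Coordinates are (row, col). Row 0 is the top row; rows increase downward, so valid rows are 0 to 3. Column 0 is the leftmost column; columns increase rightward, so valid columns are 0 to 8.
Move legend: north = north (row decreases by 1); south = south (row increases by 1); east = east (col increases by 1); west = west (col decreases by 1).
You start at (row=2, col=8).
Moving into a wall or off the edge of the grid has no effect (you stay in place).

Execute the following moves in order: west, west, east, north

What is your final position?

Start: (row=2, col=8)
  west (west): (row=2, col=8) -> (row=2, col=7)
  west (west): (row=2, col=7) -> (row=2, col=6)
  east (east): (row=2, col=6) -> (row=2, col=7)
  north (north): (row=2, col=7) -> (row=1, col=7)
Final: (row=1, col=7)

Answer: Final position: (row=1, col=7)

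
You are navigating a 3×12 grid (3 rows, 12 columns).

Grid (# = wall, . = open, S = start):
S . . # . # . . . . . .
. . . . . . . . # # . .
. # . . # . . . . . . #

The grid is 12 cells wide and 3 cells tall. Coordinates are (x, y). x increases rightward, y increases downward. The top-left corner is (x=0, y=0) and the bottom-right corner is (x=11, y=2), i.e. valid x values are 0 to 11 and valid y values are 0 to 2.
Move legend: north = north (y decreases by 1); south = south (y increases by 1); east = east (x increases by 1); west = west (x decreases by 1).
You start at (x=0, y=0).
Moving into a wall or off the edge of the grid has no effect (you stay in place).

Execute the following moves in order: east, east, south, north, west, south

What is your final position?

Start: (x=0, y=0)
  east (east): (x=0, y=0) -> (x=1, y=0)
  east (east): (x=1, y=0) -> (x=2, y=0)
  south (south): (x=2, y=0) -> (x=2, y=1)
  north (north): (x=2, y=1) -> (x=2, y=0)
  west (west): (x=2, y=0) -> (x=1, y=0)
  south (south): (x=1, y=0) -> (x=1, y=1)
Final: (x=1, y=1)

Answer: Final position: (x=1, y=1)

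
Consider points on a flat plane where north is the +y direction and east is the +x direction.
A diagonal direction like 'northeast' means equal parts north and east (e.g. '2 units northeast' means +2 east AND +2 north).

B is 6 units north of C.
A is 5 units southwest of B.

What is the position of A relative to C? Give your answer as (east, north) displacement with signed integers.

Answer: A is at (east=-5, north=1) relative to C.

Derivation:
Place C at the origin (east=0, north=0).
  B is 6 units north of C: delta (east=+0, north=+6); B at (east=0, north=6).
  A is 5 units southwest of B: delta (east=-5, north=-5); A at (east=-5, north=1).
Therefore A relative to C: (east=-5, north=1).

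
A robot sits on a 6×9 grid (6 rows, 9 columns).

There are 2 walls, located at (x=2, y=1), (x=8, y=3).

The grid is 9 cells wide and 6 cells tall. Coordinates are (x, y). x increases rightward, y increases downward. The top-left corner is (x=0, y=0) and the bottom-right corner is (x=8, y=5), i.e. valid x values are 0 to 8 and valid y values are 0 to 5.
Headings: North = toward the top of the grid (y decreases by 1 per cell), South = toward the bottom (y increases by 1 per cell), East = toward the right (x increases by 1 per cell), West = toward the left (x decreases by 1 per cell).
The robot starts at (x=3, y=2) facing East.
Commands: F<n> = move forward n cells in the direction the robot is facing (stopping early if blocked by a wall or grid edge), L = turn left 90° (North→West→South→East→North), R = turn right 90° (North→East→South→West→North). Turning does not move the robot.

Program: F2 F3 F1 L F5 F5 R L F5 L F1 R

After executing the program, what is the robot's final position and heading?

Start: (x=3, y=2), facing East
  F2: move forward 2, now at (x=5, y=2)
  F3: move forward 3, now at (x=8, y=2)
  F1: move forward 0/1 (blocked), now at (x=8, y=2)
  L: turn left, now facing North
  F5: move forward 2/5 (blocked), now at (x=8, y=0)
  F5: move forward 0/5 (blocked), now at (x=8, y=0)
  R: turn right, now facing East
  L: turn left, now facing North
  F5: move forward 0/5 (blocked), now at (x=8, y=0)
  L: turn left, now facing West
  F1: move forward 1, now at (x=7, y=0)
  R: turn right, now facing North
Final: (x=7, y=0), facing North

Answer: Final position: (x=7, y=0), facing North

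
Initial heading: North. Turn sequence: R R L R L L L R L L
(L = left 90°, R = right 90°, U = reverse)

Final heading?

Start: North
  R (right (90° clockwise)) -> East
  R (right (90° clockwise)) -> South
  L (left (90° counter-clockwise)) -> East
  R (right (90° clockwise)) -> South
  L (left (90° counter-clockwise)) -> East
  L (left (90° counter-clockwise)) -> North
  L (left (90° counter-clockwise)) -> West
  R (right (90° clockwise)) -> North
  L (left (90° counter-clockwise)) -> West
  L (left (90° counter-clockwise)) -> South
Final: South

Answer: Final heading: South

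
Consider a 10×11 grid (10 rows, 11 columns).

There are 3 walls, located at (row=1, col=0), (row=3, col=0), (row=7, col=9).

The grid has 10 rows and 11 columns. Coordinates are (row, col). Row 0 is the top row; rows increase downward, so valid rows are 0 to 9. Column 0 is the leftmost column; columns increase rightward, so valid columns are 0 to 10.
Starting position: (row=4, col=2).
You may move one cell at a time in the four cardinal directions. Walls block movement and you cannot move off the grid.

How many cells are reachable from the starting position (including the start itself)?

BFS flood-fill from (row=4, col=2):
  Distance 0: (row=4, col=2)
  Distance 1: (row=3, col=2), (row=4, col=1), (row=4, col=3), (row=5, col=2)
  Distance 2: (row=2, col=2), (row=3, col=1), (row=3, col=3), (row=4, col=0), (row=4, col=4), (row=5, col=1), (row=5, col=3), (row=6, col=2)
  Distance 3: (row=1, col=2), (row=2, col=1), (row=2, col=3), (row=3, col=4), (row=4, col=5), (row=5, col=0), (row=5, col=4), (row=6, col=1), (row=6, col=3), (row=7, col=2)
  Distance 4: (row=0, col=2), (row=1, col=1), (row=1, col=3), (row=2, col=0), (row=2, col=4), (row=3, col=5), (row=4, col=6), (row=5, col=5), (row=6, col=0), (row=6, col=4), (row=7, col=1), (row=7, col=3), (row=8, col=2)
  Distance 5: (row=0, col=1), (row=0, col=3), (row=1, col=4), (row=2, col=5), (row=3, col=6), (row=4, col=7), (row=5, col=6), (row=6, col=5), (row=7, col=0), (row=7, col=4), (row=8, col=1), (row=8, col=3), (row=9, col=2)
  Distance 6: (row=0, col=0), (row=0, col=4), (row=1, col=5), (row=2, col=6), (row=3, col=7), (row=4, col=8), (row=5, col=7), (row=6, col=6), (row=7, col=5), (row=8, col=0), (row=8, col=4), (row=9, col=1), (row=9, col=3)
  Distance 7: (row=0, col=5), (row=1, col=6), (row=2, col=7), (row=3, col=8), (row=4, col=9), (row=5, col=8), (row=6, col=7), (row=7, col=6), (row=8, col=5), (row=9, col=0), (row=9, col=4)
  Distance 8: (row=0, col=6), (row=1, col=7), (row=2, col=8), (row=3, col=9), (row=4, col=10), (row=5, col=9), (row=6, col=8), (row=7, col=7), (row=8, col=6), (row=9, col=5)
  Distance 9: (row=0, col=7), (row=1, col=8), (row=2, col=9), (row=3, col=10), (row=5, col=10), (row=6, col=9), (row=7, col=8), (row=8, col=7), (row=9, col=6)
  Distance 10: (row=0, col=8), (row=1, col=9), (row=2, col=10), (row=6, col=10), (row=8, col=8), (row=9, col=7)
  Distance 11: (row=0, col=9), (row=1, col=10), (row=7, col=10), (row=8, col=9), (row=9, col=8)
  Distance 12: (row=0, col=10), (row=8, col=10), (row=9, col=9)
  Distance 13: (row=9, col=10)
Total reachable: 107 (grid has 107 open cells total)

Answer: Reachable cells: 107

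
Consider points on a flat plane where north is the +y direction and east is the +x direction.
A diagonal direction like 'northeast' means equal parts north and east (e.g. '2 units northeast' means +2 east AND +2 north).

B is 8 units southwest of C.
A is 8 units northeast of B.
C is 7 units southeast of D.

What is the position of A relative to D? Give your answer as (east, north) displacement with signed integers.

Place D at the origin (east=0, north=0).
  C is 7 units southeast of D: delta (east=+7, north=-7); C at (east=7, north=-7).
  B is 8 units southwest of C: delta (east=-8, north=-8); B at (east=-1, north=-15).
  A is 8 units northeast of B: delta (east=+8, north=+8); A at (east=7, north=-7).
Therefore A relative to D: (east=7, north=-7).

Answer: A is at (east=7, north=-7) relative to D.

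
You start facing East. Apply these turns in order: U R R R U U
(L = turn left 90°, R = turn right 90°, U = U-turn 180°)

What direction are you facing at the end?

Answer: Final heading: South

Derivation:
Start: East
  U (U-turn (180°)) -> West
  R (right (90° clockwise)) -> North
  R (right (90° clockwise)) -> East
  R (right (90° clockwise)) -> South
  U (U-turn (180°)) -> North
  U (U-turn (180°)) -> South
Final: South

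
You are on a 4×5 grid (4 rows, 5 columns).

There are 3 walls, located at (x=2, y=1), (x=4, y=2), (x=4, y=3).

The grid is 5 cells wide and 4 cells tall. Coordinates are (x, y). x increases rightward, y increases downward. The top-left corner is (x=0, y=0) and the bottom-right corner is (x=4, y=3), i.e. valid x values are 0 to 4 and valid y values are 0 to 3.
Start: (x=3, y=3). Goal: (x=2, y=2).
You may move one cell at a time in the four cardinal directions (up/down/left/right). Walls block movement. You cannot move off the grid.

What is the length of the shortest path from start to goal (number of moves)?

Answer: Shortest path length: 2

Derivation:
BFS from (x=3, y=3) until reaching (x=2, y=2):
  Distance 0: (x=3, y=3)
  Distance 1: (x=3, y=2), (x=2, y=3)
  Distance 2: (x=3, y=1), (x=2, y=2), (x=1, y=3)  <- goal reached here
One shortest path (2 moves): (x=3, y=3) -> (x=2, y=3) -> (x=2, y=2)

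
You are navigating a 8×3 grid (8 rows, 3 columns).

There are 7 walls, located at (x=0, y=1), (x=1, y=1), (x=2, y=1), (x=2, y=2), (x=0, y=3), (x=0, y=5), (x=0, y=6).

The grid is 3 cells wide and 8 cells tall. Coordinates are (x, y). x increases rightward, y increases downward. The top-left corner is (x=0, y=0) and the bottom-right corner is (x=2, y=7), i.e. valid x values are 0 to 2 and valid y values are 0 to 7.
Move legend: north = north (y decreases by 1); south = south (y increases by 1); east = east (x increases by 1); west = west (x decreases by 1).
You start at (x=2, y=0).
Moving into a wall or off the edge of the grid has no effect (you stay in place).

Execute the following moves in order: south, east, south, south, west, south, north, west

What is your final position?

Start: (x=2, y=0)
  south (south): blocked, stay at (x=2, y=0)
  east (east): blocked, stay at (x=2, y=0)
  south (south): blocked, stay at (x=2, y=0)
  south (south): blocked, stay at (x=2, y=0)
  west (west): (x=2, y=0) -> (x=1, y=0)
  south (south): blocked, stay at (x=1, y=0)
  north (north): blocked, stay at (x=1, y=0)
  west (west): (x=1, y=0) -> (x=0, y=0)
Final: (x=0, y=0)

Answer: Final position: (x=0, y=0)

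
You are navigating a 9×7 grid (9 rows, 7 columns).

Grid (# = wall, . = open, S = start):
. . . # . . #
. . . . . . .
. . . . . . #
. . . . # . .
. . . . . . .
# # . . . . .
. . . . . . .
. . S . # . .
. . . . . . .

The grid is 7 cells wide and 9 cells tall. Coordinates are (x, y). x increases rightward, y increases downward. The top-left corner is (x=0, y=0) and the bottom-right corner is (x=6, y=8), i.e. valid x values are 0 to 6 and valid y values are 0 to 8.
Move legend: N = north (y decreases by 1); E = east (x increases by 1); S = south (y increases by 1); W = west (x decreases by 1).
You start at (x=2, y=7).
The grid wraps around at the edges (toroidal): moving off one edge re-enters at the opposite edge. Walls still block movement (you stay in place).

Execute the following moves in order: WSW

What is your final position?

Start: (x=2, y=7)
  W (west): (x=2, y=7) -> (x=1, y=7)
  S (south): (x=1, y=7) -> (x=1, y=8)
  W (west): (x=1, y=8) -> (x=0, y=8)
Final: (x=0, y=8)

Answer: Final position: (x=0, y=8)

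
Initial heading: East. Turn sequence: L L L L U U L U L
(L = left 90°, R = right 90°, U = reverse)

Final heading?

Answer: Final heading: East

Derivation:
Start: East
  L (left (90° counter-clockwise)) -> North
  L (left (90° counter-clockwise)) -> West
  L (left (90° counter-clockwise)) -> South
  L (left (90° counter-clockwise)) -> East
  U (U-turn (180°)) -> West
  U (U-turn (180°)) -> East
  L (left (90° counter-clockwise)) -> North
  U (U-turn (180°)) -> South
  L (left (90° counter-clockwise)) -> East
Final: East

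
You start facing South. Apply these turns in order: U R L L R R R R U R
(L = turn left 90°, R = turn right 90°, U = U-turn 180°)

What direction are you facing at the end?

Start: South
  U (U-turn (180°)) -> North
  R (right (90° clockwise)) -> East
  L (left (90° counter-clockwise)) -> North
  L (left (90° counter-clockwise)) -> West
  R (right (90° clockwise)) -> North
  R (right (90° clockwise)) -> East
  R (right (90° clockwise)) -> South
  R (right (90° clockwise)) -> West
  U (U-turn (180°)) -> East
  R (right (90° clockwise)) -> South
Final: South

Answer: Final heading: South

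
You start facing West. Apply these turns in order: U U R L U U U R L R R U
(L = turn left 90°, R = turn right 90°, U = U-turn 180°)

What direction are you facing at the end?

Start: West
  U (U-turn (180°)) -> East
  U (U-turn (180°)) -> West
  R (right (90° clockwise)) -> North
  L (left (90° counter-clockwise)) -> West
  U (U-turn (180°)) -> East
  U (U-turn (180°)) -> West
  U (U-turn (180°)) -> East
  R (right (90° clockwise)) -> South
  L (left (90° counter-clockwise)) -> East
  R (right (90° clockwise)) -> South
  R (right (90° clockwise)) -> West
  U (U-turn (180°)) -> East
Final: East

Answer: Final heading: East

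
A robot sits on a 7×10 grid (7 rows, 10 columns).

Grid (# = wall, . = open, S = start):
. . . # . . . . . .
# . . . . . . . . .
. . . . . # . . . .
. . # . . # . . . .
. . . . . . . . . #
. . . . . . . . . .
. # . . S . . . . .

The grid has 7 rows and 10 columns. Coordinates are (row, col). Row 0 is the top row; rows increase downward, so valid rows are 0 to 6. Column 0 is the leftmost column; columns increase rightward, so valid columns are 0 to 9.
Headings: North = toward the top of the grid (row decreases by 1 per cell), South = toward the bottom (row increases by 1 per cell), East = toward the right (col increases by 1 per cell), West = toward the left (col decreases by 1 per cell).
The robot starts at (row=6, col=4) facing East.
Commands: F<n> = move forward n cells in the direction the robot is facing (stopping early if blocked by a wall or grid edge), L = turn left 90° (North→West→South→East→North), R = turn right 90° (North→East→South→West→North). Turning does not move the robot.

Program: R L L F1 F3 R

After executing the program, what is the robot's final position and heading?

Answer: Final position: (row=2, col=4), facing East

Derivation:
Start: (row=6, col=4), facing East
  R: turn right, now facing South
  L: turn left, now facing East
  L: turn left, now facing North
  F1: move forward 1, now at (row=5, col=4)
  F3: move forward 3, now at (row=2, col=4)
  R: turn right, now facing East
Final: (row=2, col=4), facing East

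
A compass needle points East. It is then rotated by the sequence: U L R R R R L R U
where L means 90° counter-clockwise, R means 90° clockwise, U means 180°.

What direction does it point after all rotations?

Start: East
  U (U-turn (180°)) -> West
  L (left (90° counter-clockwise)) -> South
  R (right (90° clockwise)) -> West
  R (right (90° clockwise)) -> North
  R (right (90° clockwise)) -> East
  R (right (90° clockwise)) -> South
  L (left (90° counter-clockwise)) -> East
  R (right (90° clockwise)) -> South
  U (U-turn (180°)) -> North
Final: North

Answer: Final heading: North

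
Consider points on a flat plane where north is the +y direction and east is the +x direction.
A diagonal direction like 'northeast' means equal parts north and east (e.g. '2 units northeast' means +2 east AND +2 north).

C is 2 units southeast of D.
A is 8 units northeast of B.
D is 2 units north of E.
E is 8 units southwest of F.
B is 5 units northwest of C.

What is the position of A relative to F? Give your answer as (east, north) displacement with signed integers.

Place F at the origin (east=0, north=0).
  E is 8 units southwest of F: delta (east=-8, north=-8); E at (east=-8, north=-8).
  D is 2 units north of E: delta (east=+0, north=+2); D at (east=-8, north=-6).
  C is 2 units southeast of D: delta (east=+2, north=-2); C at (east=-6, north=-8).
  B is 5 units northwest of C: delta (east=-5, north=+5); B at (east=-11, north=-3).
  A is 8 units northeast of B: delta (east=+8, north=+8); A at (east=-3, north=5).
Therefore A relative to F: (east=-3, north=5).

Answer: A is at (east=-3, north=5) relative to F.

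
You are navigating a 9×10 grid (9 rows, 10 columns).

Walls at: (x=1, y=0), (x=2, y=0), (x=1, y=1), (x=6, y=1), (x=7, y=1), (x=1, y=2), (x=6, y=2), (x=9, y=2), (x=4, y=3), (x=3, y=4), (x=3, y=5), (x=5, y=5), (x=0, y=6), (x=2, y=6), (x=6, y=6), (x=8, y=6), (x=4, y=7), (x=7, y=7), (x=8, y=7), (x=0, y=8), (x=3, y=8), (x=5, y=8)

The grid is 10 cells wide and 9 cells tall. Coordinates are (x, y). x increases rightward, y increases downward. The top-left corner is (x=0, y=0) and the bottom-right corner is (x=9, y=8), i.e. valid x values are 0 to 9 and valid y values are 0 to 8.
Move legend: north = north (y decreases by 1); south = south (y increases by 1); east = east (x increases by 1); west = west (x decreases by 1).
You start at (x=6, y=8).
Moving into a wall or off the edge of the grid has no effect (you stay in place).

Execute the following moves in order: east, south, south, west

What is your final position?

Start: (x=6, y=8)
  east (east): (x=6, y=8) -> (x=7, y=8)
  south (south): blocked, stay at (x=7, y=8)
  south (south): blocked, stay at (x=7, y=8)
  west (west): (x=7, y=8) -> (x=6, y=8)
Final: (x=6, y=8)

Answer: Final position: (x=6, y=8)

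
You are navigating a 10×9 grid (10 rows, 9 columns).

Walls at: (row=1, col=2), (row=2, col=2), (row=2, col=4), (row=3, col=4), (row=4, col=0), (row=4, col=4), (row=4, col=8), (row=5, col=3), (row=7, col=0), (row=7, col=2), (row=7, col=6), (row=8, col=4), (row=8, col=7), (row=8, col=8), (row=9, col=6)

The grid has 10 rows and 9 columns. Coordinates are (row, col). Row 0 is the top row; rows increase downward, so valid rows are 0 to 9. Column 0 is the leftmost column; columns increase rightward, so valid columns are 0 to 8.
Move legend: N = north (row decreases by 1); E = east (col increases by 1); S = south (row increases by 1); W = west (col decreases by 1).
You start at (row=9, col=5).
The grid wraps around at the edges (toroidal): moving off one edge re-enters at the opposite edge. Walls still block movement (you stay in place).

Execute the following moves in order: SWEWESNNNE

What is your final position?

Start: (row=9, col=5)
  S (south): (row=9, col=5) -> (row=0, col=5)
  W (west): (row=0, col=5) -> (row=0, col=4)
  E (east): (row=0, col=4) -> (row=0, col=5)
  W (west): (row=0, col=5) -> (row=0, col=4)
  E (east): (row=0, col=4) -> (row=0, col=5)
  S (south): (row=0, col=5) -> (row=1, col=5)
  N (north): (row=1, col=5) -> (row=0, col=5)
  N (north): (row=0, col=5) -> (row=9, col=5)
  N (north): (row=9, col=5) -> (row=8, col=5)
  E (east): (row=8, col=5) -> (row=8, col=6)
Final: (row=8, col=6)

Answer: Final position: (row=8, col=6)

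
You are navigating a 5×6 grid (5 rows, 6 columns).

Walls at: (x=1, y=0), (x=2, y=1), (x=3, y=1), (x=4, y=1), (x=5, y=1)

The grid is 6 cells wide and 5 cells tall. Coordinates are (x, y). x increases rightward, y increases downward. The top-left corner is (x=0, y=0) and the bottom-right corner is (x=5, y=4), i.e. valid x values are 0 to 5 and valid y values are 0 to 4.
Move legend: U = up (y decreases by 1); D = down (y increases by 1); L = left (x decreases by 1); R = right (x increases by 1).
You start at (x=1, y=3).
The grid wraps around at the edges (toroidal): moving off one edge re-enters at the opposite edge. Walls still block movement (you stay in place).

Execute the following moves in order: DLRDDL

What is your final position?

Start: (x=1, y=3)
  D (down): (x=1, y=3) -> (x=1, y=4)
  L (left): (x=1, y=4) -> (x=0, y=4)
  R (right): (x=0, y=4) -> (x=1, y=4)
  D (down): blocked, stay at (x=1, y=4)
  D (down): blocked, stay at (x=1, y=4)
  L (left): (x=1, y=4) -> (x=0, y=4)
Final: (x=0, y=4)

Answer: Final position: (x=0, y=4)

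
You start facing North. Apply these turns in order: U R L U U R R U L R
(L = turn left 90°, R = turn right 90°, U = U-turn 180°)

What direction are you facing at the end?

Start: North
  U (U-turn (180°)) -> South
  R (right (90° clockwise)) -> West
  L (left (90° counter-clockwise)) -> South
  U (U-turn (180°)) -> North
  U (U-turn (180°)) -> South
  R (right (90° clockwise)) -> West
  R (right (90° clockwise)) -> North
  U (U-turn (180°)) -> South
  L (left (90° counter-clockwise)) -> East
  R (right (90° clockwise)) -> South
Final: South

Answer: Final heading: South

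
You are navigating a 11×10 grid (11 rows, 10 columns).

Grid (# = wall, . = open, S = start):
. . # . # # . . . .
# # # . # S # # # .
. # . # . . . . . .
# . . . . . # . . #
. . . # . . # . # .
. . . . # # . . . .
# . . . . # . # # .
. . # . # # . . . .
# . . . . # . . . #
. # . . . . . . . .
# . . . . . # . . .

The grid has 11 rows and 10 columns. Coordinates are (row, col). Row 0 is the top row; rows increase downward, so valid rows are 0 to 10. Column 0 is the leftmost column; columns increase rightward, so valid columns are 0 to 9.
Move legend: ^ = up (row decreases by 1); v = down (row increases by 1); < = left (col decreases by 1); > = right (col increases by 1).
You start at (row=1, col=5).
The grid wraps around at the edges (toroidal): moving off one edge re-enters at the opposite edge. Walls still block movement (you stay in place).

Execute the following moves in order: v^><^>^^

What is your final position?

Start: (row=1, col=5)
  v (down): (row=1, col=5) -> (row=2, col=5)
  ^ (up): (row=2, col=5) -> (row=1, col=5)
  > (right): blocked, stay at (row=1, col=5)
  < (left): blocked, stay at (row=1, col=5)
  ^ (up): blocked, stay at (row=1, col=5)
  > (right): blocked, stay at (row=1, col=5)
  ^ (up): blocked, stay at (row=1, col=5)
  ^ (up): blocked, stay at (row=1, col=5)
Final: (row=1, col=5)

Answer: Final position: (row=1, col=5)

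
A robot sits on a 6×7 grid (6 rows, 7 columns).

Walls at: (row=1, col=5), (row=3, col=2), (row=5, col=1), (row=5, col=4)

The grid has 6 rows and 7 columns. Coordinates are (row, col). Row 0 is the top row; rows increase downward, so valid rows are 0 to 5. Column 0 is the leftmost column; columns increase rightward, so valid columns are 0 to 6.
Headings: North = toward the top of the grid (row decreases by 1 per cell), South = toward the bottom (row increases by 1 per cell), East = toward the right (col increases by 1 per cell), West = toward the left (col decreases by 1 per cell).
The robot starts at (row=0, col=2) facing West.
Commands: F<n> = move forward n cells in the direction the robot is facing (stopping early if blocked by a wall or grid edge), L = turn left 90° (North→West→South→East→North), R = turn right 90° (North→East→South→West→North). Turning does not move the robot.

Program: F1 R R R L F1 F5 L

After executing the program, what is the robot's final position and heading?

Answer: Final position: (row=0, col=6), facing North

Derivation:
Start: (row=0, col=2), facing West
  F1: move forward 1, now at (row=0, col=1)
  R: turn right, now facing North
  R: turn right, now facing East
  R: turn right, now facing South
  L: turn left, now facing East
  F1: move forward 1, now at (row=0, col=2)
  F5: move forward 4/5 (blocked), now at (row=0, col=6)
  L: turn left, now facing North
Final: (row=0, col=6), facing North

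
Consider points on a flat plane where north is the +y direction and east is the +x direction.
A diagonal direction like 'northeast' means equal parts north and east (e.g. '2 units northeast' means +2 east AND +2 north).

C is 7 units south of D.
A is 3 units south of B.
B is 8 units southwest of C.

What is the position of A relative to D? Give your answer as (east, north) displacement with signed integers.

Place D at the origin (east=0, north=0).
  C is 7 units south of D: delta (east=+0, north=-7); C at (east=0, north=-7).
  B is 8 units southwest of C: delta (east=-8, north=-8); B at (east=-8, north=-15).
  A is 3 units south of B: delta (east=+0, north=-3); A at (east=-8, north=-18).
Therefore A relative to D: (east=-8, north=-18).

Answer: A is at (east=-8, north=-18) relative to D.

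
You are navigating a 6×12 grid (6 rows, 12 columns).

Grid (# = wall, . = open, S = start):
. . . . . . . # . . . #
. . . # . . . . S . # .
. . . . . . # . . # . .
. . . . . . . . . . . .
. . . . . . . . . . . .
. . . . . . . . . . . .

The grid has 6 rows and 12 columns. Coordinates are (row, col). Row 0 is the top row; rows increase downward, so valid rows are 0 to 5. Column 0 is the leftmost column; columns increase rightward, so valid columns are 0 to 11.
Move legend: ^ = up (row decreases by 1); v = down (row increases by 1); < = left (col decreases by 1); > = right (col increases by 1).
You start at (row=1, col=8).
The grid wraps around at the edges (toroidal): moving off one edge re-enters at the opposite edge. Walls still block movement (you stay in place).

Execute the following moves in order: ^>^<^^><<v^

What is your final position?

Start: (row=1, col=8)
  ^ (up): (row=1, col=8) -> (row=0, col=8)
  > (right): (row=0, col=8) -> (row=0, col=9)
  ^ (up): (row=0, col=9) -> (row=5, col=9)
  < (left): (row=5, col=9) -> (row=5, col=8)
  ^ (up): (row=5, col=8) -> (row=4, col=8)
  ^ (up): (row=4, col=8) -> (row=3, col=8)
  > (right): (row=3, col=8) -> (row=3, col=9)
  < (left): (row=3, col=9) -> (row=3, col=8)
  < (left): (row=3, col=8) -> (row=3, col=7)
  v (down): (row=3, col=7) -> (row=4, col=7)
  ^ (up): (row=4, col=7) -> (row=3, col=7)
Final: (row=3, col=7)

Answer: Final position: (row=3, col=7)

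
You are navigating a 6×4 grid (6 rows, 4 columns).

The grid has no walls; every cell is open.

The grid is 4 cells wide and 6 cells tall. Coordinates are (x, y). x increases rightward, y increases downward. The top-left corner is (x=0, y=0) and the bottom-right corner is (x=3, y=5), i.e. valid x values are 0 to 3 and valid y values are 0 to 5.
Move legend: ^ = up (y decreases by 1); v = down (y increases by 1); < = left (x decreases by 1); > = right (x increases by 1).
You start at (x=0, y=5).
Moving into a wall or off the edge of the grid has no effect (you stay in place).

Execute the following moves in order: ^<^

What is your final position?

Answer: Final position: (x=0, y=3)

Derivation:
Start: (x=0, y=5)
  ^ (up): (x=0, y=5) -> (x=0, y=4)
  < (left): blocked, stay at (x=0, y=4)
  ^ (up): (x=0, y=4) -> (x=0, y=3)
Final: (x=0, y=3)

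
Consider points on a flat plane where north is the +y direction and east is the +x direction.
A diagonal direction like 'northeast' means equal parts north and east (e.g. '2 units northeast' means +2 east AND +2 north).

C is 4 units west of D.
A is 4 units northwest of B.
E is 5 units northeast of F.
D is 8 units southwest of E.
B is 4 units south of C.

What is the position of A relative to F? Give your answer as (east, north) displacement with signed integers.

Place F at the origin (east=0, north=0).
  E is 5 units northeast of F: delta (east=+5, north=+5); E at (east=5, north=5).
  D is 8 units southwest of E: delta (east=-8, north=-8); D at (east=-3, north=-3).
  C is 4 units west of D: delta (east=-4, north=+0); C at (east=-7, north=-3).
  B is 4 units south of C: delta (east=+0, north=-4); B at (east=-7, north=-7).
  A is 4 units northwest of B: delta (east=-4, north=+4); A at (east=-11, north=-3).
Therefore A relative to F: (east=-11, north=-3).

Answer: A is at (east=-11, north=-3) relative to F.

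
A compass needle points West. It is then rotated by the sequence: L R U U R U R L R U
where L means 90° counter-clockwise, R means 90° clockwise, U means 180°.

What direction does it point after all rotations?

Start: West
  L (left (90° counter-clockwise)) -> South
  R (right (90° clockwise)) -> West
  U (U-turn (180°)) -> East
  U (U-turn (180°)) -> West
  R (right (90° clockwise)) -> North
  U (U-turn (180°)) -> South
  R (right (90° clockwise)) -> West
  L (left (90° counter-clockwise)) -> South
  R (right (90° clockwise)) -> West
  U (U-turn (180°)) -> East
Final: East

Answer: Final heading: East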